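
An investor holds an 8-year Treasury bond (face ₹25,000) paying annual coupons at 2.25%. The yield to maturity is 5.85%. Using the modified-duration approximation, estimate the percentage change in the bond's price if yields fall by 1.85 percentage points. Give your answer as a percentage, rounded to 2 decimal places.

+12.78%

Periodic yield y = 0.0585. Modified duration first:
  t   CF        PV=CF/(1+0.0585)^t    t·PV
  1       562.50       531.4124       531.4124
  2       562.50       502.0429     1,004.0857
  3       562.50       474.2965     1,422.8896
  4       562.50       448.0836     1,792.3345
  5       562.50       423.3194     2,116.5972
  6       562.50       399.9239     2,399.5434
  7       562.50       377.8213     2,644.7494
  8    25,562.50    16,220.9553   129,767.6421
  Σ                 19,377.8553   141,679.2543
P = 19,377.8553; D_Mac = 7.31140 yrs; D_mod = 7.31140/(1+0.0585) = 6.90732 yrs.
ΔP/P ≈ -D_mod · Δy = -6.90732 × (-0.0185) = +0.127785 = +12.7785%.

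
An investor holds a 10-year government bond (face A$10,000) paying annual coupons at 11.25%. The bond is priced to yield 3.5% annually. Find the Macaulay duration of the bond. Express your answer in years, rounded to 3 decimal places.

Periodic yield y = 0.035. Discount each cash flow and weight by its year:
  t   CF        PV=CF/(1+0.035)^t    t·PV
  1     1,125.00     1,086.9565     1,086.9565
  2     1,125.00     1,050.1995     2,100.3991
  3     1,125.00     1,014.6855     3,044.0566
  4     1,125.00       980.3725     3,921.4900
  5     1,125.00       947.2198     4,736.0991
  6     1,125.00       915.1882     5,491.1293
  7     1,125.00       884.2398     6,189.6788
  8     1,125.00       854.3380     6,834.7040
  9     1,125.00       825.4473     7,429.0261
  10   11,125.00     7,886.7218    78,867.2180
  Σ                 16,445.3691   119,700.7576
Price P = Σ PV = 16,445.3691.
Macaulay duration = Σ(t·PV) / P = 119,700.7576 / 16,445.3691 = 7.27869 years.

7.279 years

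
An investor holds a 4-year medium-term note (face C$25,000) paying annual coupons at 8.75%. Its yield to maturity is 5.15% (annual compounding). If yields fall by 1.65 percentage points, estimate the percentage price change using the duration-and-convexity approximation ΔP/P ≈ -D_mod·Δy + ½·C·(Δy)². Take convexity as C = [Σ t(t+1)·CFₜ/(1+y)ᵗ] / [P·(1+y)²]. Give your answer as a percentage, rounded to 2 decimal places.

With y = 0.0515:
  t   CF        PV=CF/(1+0.0515)^t    t·PV        t(t+1)·PV
  1     2,187.50     2,080.3614     2,080.3614       4,160.7228
  2     2,187.50     1,978.4702     3,956.9403      11,870.8210
  3     2,187.50     1,881.5694     5,644.7081      22,578.8322
  4    27,187.50    22,239.8660    88,959.4640     444,797.3200
  Σ                 28,180.2669   100,641.4738     483,407.6961
P = 28,180.2669; D_Mac = 3.57135 yrs; D_mod = 3.39643 yrs; C = 15.51493.
Duration effect: -3.39643 × (-0.0165) = +0.056041
Convexity effect: 0.5 × 15.51493 × (-0.0165)² = +0.0021120
ΔP/P ≈ +0.056041 + 0.0021120 = +0.058153 = +5.8153%.

+5.82%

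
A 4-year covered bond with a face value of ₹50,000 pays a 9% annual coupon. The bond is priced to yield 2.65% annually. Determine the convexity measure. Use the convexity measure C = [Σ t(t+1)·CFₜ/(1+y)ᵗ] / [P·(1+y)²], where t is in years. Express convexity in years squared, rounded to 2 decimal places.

16.34

With y = 0.0265:
  t   CF        PV=CF/(1+0.0265)^t    t·PV        t(t+1)·PV
  1     4,500.00     4,383.8285     4,383.8285       8,767.6571
  2     4,500.00     4,270.6562     8,541.3123      25,623.9369
  3     4,500.00     4,160.4054    12,481.2162      49,924.8649
  4    54,500.00    49,086.3441   196,345.3764     981,726.8819
  Σ                 61,901.2342   221,751.7335   1,066,043.3408
P = 61,901.2342.
Convexity = Σ t(t+1)·PV / [P·(1+y)²] = 1,066,043.3408 / (61,901.2342 × 1.053702) = 16.34397.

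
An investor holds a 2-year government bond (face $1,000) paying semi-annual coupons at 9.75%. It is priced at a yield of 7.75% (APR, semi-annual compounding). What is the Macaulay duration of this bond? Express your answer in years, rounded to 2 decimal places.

1.87 years

Periodic yield y = 0.03875. Discount each cash flow and weight by its period:
  t   CF        PV=CF/(1+0.03875)^t    t·PV
  1        48.75        46.9314        46.9314
  2        48.75        45.1807        90.3613
  3        48.75        43.4952       130.4857
  4     1,048.75       900.7989     3,603.1954
  Σ                  1,036.4061     3,870.9738
Price P = Σ PV = 1,036.4061.
Macaulay duration = Σ(t·PV) / P = 3,870.9738 / 1,036.4061 = 3.73500 half-year periods.
In years: 3.73500 / 2 = 1.86750 years.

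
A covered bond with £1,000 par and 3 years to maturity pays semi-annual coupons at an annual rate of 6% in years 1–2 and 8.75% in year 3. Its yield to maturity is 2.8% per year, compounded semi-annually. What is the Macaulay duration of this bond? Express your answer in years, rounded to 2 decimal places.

Periodic yield y = 0.014. Discount each cash flow and weight by its period:
  t   CF        PV=CF/(1+0.014)^t    t·PV
  1        30.00        29.5858        29.5858
  2        30.00        29.1773        58.3546
  3        30.00        28.7745        86.3234
  4        30.00        28.3772       113.5088
  5        43.75        40.8120       204.0602
  6     1,043.75       960.2156     5,761.2936
  Σ                  1,116.9424     6,253.1264
Price P = Σ PV = 1,116.9424.
Macaulay duration = Σ(t·PV) / P = 6,253.1264 / 1,116.9424 = 5.59843 half-year periods.
In years: 5.59843 / 2 = 2.79922 years.

2.80 years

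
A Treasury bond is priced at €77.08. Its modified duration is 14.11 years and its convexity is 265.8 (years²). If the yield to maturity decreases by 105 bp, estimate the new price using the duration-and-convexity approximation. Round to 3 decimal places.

Duration effect: -D_mod·Δy = -14.11 × (-0.0105) = +0.148155
Convexity effect: ½·C·(Δy)² = 0.5 × 265.8 × (-0.0105)² = +0.014652225
ΔP/P ≈ +0.148155 + 0.014652225 = +0.162807225
New price ≈ 77.08 × (1 + 0.162807225) = 89.629180903.

€89.629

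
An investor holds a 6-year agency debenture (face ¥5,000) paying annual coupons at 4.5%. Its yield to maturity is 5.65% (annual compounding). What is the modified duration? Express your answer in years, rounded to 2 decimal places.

Periodic yield y = 0.0565. First find Macaulay duration:
  t   CF        PV=CF/(1+0.0565)^t    t·PV
  1       225.00       212.9673       212.9673
  2       225.00       201.5782       403.1564
  3       225.00       190.7981       572.3943
  4       225.00       180.5945       722.3780
  5       225.00       170.9366       854.6829
  6     5,225.00     3,757.2430    22,543.4581
  Σ                  4,714.1177    25,309.0370
P = 4,714.1177; Macaulay duration = 25,309.0370 / 4,714.1177 = 5.36877 years.
Modified duration = D_Mac / (1 + y) = 5.36877 / 1.0565 = 5.08166 years.

5.08 years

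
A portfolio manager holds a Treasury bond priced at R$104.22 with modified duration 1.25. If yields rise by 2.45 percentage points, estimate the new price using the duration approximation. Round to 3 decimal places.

R$101.028

Duration approximation: ΔP/P ≈ -D_mod · Δy = -1.25 × (+0.0245) = -0.030625.
New price ≈ 104.22 × (1 - 0.030625) = 101.0282625.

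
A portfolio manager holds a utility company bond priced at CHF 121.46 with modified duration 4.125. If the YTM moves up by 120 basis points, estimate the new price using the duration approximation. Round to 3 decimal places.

CHF 115.448

Duration approximation: ΔP/P ≈ -D_mod · Δy = -4.125 × (+0.012) = -0.049500.
New price ≈ 121.46 × (1 - 0.049500) = 115.44773.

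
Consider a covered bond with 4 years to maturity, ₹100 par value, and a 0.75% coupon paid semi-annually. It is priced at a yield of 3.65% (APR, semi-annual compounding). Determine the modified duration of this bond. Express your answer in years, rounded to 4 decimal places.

3.8736 years

Periodic yield y = 0.01825. First find Macaulay duration:
  t   CF        PV=CF/(1+0.01825)^t    t·PV
  1        0.375         0.3683         0.3683
  2        0.375         0.3617         0.7234
  3        0.375         0.3552         1.0656
  4        0.375         0.3488         1.3953
  5        0.375         0.3426         1.7129
  6        0.375         0.3364         2.0186
  7        0.375         0.3304         2.3129
  8      100.375        86.8541       694.8326
  Σ                     89.2975       704.4295
P = 89.2975; Macaulay duration = 704.4295 / 89.2975 = 7.88857 half-year periods = 3.94429 years.
Modified duration = D_Mac / (1 + y) = 3.94429 / 1.01825 = 3.87359 years.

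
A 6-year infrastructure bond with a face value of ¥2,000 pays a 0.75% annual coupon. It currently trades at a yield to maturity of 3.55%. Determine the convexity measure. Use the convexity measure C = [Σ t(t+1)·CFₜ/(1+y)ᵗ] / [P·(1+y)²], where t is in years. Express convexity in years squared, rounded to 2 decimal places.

With y = 0.0355:
  t   CF        PV=CF/(1+0.0355)^t    t·PV        t(t+1)·PV
  1        15.00        14.4858        14.4858          28.9715
  2        15.00        13.9891        27.9783          83.9348
  3        15.00        13.5096        40.5287         162.1146
  4        15.00        13.0464        52.1856         260.9281
  5        15.00        12.5991        62.9957         377.9741
  6     2,015.00     1,634.4605     9,806.7630      68,647.3413
  Σ                  1,702.0905    10,004.9370      69,561.2644
P = 1,702.0905.
Convexity = Σ t(t+1)·PV / [P·(1+y)²] = 69,561.2644 / (1,702.0905 × 1.072260) = 38.11401.

38.11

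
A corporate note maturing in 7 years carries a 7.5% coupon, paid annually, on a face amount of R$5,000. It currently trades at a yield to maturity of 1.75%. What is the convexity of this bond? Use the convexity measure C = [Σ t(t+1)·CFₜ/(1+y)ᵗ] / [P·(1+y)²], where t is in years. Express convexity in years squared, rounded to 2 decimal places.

42.87

With y = 0.0175:
  t   CF        PV=CF/(1+0.0175)^t    t·PV        t(t+1)·PV
  1       375.00       368.5504       368.5504         737.1007
  2       375.00       362.2117       724.4233       2,173.2700
  3       375.00       355.9820     1,067.9459       4,271.7838
  4       375.00       349.8594     1,399.4378       6,997.1888
  5       375.00       343.8422     1,719.2110      10,315.2660
  6       375.00       337.9285     2,027.5707      14,192.9950
  7     5,375.00     4,760.3353    33,322.3471     266,578.7765
  Σ                  6,878.7094    40,629.4862     305,266.3808
P = 6,878.7094.
Convexity = Σ t(t+1)·PV / [P·(1+y)²] = 305,266.3808 / (6,878.7094 × 1.035306) = 42.86503.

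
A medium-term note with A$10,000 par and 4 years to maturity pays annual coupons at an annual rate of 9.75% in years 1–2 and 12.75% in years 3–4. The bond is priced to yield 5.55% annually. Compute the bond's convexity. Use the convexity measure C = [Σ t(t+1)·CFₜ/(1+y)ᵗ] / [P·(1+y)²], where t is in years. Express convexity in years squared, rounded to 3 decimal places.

With y = 0.0555:
  t   CF        PV=CF/(1+0.0555)^t    t·PV        t(t+1)·PV
  1       975.00       923.7328       923.7328       1,847.4657
  2       975.00       875.1614     1,750.3227       5,250.9682
  3     1,275.00     1,084.2651     3,252.7952      13,011.1810
  4    11,275.00     9,084.1354    36,336.5417     181,682.7085
  Σ                 11,967.2947    42,263.3925     201,792.3234
P = 11,967.2947.
Convexity = Σ t(t+1)·PV / [P·(1+y)²] = 201,792.3234 / (11,967.2947 × 1.114080) = 15.13534.

15.135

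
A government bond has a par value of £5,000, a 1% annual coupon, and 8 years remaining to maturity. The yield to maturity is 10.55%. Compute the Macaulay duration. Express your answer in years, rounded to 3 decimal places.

Periodic yield y = 0.1055. Discount each cash flow and weight by its year:
  t   CF        PV=CF/(1+0.1055)^t    t·PV
  1        50.00        45.2284        45.2284
  2        50.00        40.9122        81.8243
  3        50.00        37.0078       111.0235
  4        50.00        33.4761       133.9044
  5        50.00        30.2814       151.4071
  6        50.00        27.3916       164.3496
  7        50.00        24.7776       173.4430
  8     5,050.00     2,263.7132    18,109.7056
  Σ                  2,502.7883    18,970.8861
Price P = Σ PV = 2,502.7883.
Macaulay duration = Σ(t·PV) / P = 18,970.8861 / 2,502.7883 = 7.57990 years.

7.580 years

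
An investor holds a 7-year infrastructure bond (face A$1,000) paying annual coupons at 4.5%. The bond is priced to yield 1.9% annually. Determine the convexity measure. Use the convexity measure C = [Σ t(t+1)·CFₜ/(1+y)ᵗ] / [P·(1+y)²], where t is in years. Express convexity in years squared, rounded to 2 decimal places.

46.06

With y = 0.019:
  t   CF        PV=CF/(1+0.019)^t    t·PV        t(t+1)·PV
  1        45.00        44.1609        44.1609          88.3219
  2        45.00        43.3375        86.6751         260.0252
  3        45.00        42.5295       127.5884         510.3536
  4        45.00        41.7365       166.9459         834.7295
  5        45.00        40.9583       204.7913       1,228.7481
  6        45.00        40.1946       241.1674       1,688.1720
  7     1,045.00       916.0032     6,412.0226      51,296.1806
  Σ                  1,168.9205     7,283.3517      55,906.5309
P = 1,168.9205.
Convexity = Σ t(t+1)·PV / [P·(1+y)²] = 55,906.5309 / (1,168.9205 × 1.038361) = 46.06056.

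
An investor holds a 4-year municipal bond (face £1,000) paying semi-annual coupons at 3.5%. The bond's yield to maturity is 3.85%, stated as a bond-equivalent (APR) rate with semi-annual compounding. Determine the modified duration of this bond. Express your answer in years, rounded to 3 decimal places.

3.694 years

Periodic yield y = 0.01925. First find Macaulay duration:
  t   CF        PV=CF/(1+0.01925)^t    t·PV
  1        17.50        17.1695        17.1695
  2        17.50        16.8452        33.6904
  3        17.50        16.5271        49.5812
  4        17.50        16.2149        64.8597
  5        17.50        15.9087        79.5435
  6        17.50        15.6082        93.6494
  7        17.50        15.3134       107.1941
  8     1,017.50       873.5518     6,988.4143
  Σ                    987.1389     7,434.1022
P = 987.1389; Macaulay duration = 7,434.1022 / 987.1389 = 7.53096 half-year periods = 3.76548 years.
Modified duration = D_Mac / (1 + y) = 3.76548 / 1.01925 = 3.69436 years.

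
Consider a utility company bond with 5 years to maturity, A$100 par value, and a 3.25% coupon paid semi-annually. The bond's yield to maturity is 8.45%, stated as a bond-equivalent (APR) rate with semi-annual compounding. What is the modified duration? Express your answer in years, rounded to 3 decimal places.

Periodic yield y = 0.04225. First find Macaulay duration:
  t   CF        PV=CF/(1+0.04225)^t    t·PV
  1        1.625         1.5591         1.5591
  2        1.625         1.4959         2.9918
  3        1.625         1.4353         4.3059
  4        1.625         1.3771         5.5084
  5        1.625         1.3213         6.6064
  6        1.625         1.2677         7.6063
  7        1.625         1.2163         8.5143
  8        1.625         1.1670         9.3362
  9        1.625         1.1197        10.0774
  10     101.625        67.1864       671.8642
  Σ                     79.1459       728.3700
P = 79.1459; Macaulay duration = 728.3700 / 79.1459 = 9.20288 half-year periods = 4.60144 years.
Modified duration = D_Mac / (1 + y) = 4.60144 / 1.04225 = 4.41491 years.

4.415 years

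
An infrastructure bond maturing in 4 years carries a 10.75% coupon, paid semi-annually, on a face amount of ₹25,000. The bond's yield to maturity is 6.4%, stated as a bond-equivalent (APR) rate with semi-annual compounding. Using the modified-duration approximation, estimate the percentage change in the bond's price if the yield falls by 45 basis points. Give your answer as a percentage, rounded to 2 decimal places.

Periodic yield y = 0.032. Modified duration first:
  t   CF        PV=CF/(1+0.032)^t    t·PV
  1     1,343.75     1,302.0833     1,302.0833
  2     1,343.75     1,261.7087     2,523.4173
  3     1,343.75     1,222.5859     3,667.7577
  4     1,343.75     1,184.6763     4,738.7051
  5     1,343.75     1,147.9421     5,739.7106
  6     1,343.75     1,112.3470     6,674.0821
  7     1,343.75     1,077.8556     7,544.9894
  8    26,343.75    20,475.7594   163,806.0753
  Σ                 28,784.9583   195,996.8208
P = 28,784.9583; D_Mac = 6.80900 half-year periods = 3.40450 yrs; D_mod = 3.40450/(1+0.032) = 3.29893 yrs.
ΔP/P ≈ -D_mod · Δy = -3.29893 × (-0.0045) = +0.014845 = +1.4845%.

+1.48%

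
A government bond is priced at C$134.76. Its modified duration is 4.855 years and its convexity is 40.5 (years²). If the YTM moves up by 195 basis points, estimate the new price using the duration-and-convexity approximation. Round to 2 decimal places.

Duration effect: -D_mod·Δy = -4.855 × (+0.0195) = -0.0946725
Convexity effect: ½·C·(Δy)² = 0.5 × 40.5 × (0.0195)² = +0.0077000625
ΔP/P ≈ -0.0946725 + 0.0077000625 = -0.0869724375
New price ≈ 134.76 × (1 - 0.0869724375) = 123.0395943225.

C$123.04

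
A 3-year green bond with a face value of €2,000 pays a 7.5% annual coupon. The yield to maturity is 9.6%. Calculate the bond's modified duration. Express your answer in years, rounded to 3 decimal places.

2.545 years

Periodic yield y = 0.096. First find Macaulay duration:
  t   CF        PV=CF/(1+0.096)^t    t·PV
  1       150.00       136.8613       136.8613
  2       150.00       124.8735       249.7469
  3     2,150.00     1,633.0775     4,899.2325
  Σ                  1,894.8123     5,285.8408
P = 1,894.8123; Macaulay duration = 5,285.8408 / 1,894.8123 = 2.78964 years.
Modified duration = D_Mac / (1 + y) = 2.78964 / 1.096 = 2.54529 years.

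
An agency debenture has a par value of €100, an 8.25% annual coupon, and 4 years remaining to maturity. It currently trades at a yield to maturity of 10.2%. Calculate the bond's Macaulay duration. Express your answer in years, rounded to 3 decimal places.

Periodic yield y = 0.102. Discount each cash flow and weight by its year:
  t   CF        PV=CF/(1+0.102)^t    t·PV
  1         8.25         7.4864         7.4864
  2         8.25         6.7935        13.5869
  3         8.25         6.1647        18.4940
  4       108.25        73.4009       293.6037
  Σ                     93.8454       333.1710
Price P = Σ PV = 93.8454.
Macaulay duration = Σ(t·PV) / P = 333.1710 / 93.8454 = 3.55021 years.

3.550 years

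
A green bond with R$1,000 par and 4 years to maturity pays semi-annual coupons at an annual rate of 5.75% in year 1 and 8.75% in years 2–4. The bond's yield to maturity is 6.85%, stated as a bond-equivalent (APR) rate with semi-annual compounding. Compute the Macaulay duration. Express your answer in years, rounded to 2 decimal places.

3.55 years

Periodic yield y = 0.03425. Discount each cash flow and weight by its period:
  t   CF        PV=CF/(1+0.03425)^t    t·PV
  1        28.75        27.7979        27.7979
  2        28.75        26.8774        53.7547
  3        43.75        39.5459       118.6377
  4        43.75        38.2363       152.9452
  5        43.75        36.9701       184.8504
  6        43.75        35.7458       214.4747
  7        43.75        34.5620       241.9343
  8     1,043.75       797.2458     6,377.9666
  Σ                  1,036.9812     7,372.3616
Price P = Σ PV = 1,036.9812.
Macaulay duration = Σ(t·PV) / P = 7,372.3616 / 1,036.9812 = 7.10945 half-year periods.
In years: 7.10945 / 2 = 3.55472 years.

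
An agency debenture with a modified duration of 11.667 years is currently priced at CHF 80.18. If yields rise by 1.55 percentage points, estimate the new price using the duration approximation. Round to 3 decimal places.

CHF 65.680

Duration approximation: ΔP/P ≈ -D_mod · Δy = -11.667 × (+0.0155) = -0.1808385.
New price ≈ 80.18 × (1 - 0.1808385) = 65.68036907.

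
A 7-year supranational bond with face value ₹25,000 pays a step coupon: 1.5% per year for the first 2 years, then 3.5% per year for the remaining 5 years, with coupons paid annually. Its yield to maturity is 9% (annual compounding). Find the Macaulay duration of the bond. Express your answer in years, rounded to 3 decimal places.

Periodic yield y = 0.09. Discount each cash flow and weight by its year:
  t   CF        PV=CF/(1+0.09)^t    t·PV
  1       375.00       344.0367       344.0367
  2       375.00       315.6300       631.2600
  3       875.00       675.6605     2,026.9816
  4       875.00       619.8721     2,479.4882
  5       875.00       568.6900     2,843.4498
  6       875.00       521.7339     3,130.4035
  7    25,875.00    14,154.5111    99,081.5776
  Σ                 17,200.1343   110,537.1974
Price P = Σ PV = 17,200.1343.
Macaulay duration = Σ(t·PV) / P = 110,537.1974 / 17,200.1343 = 6.42653 years.

6.427 years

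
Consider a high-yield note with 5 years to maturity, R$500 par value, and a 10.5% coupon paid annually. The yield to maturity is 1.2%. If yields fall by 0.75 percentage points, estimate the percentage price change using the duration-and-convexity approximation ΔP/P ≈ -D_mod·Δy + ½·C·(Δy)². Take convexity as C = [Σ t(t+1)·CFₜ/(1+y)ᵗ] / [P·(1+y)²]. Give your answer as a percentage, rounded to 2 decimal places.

With y = 0.012:
  t   CF        PV=CF/(1+0.012)^t    t·PV        t(t+1)·PV
  1        52.50        51.8775        51.8775         103.7549
  2        52.50        51.2623       102.5246         307.5739
  3        52.50        50.6545       151.9634         607.8536
  4        52.50        50.0538       200.2153       1,001.0765
  5       552.50       520.5108     2,602.5538      15,615.3231
  Σ                    724.3589     3,109.1347      17,635.5821
P = 724.3589; D_Mac = 4.29226 yrs; D_mod = 4.24136 yrs; C = 23.77251.
Duration effect: -4.24136 × (-0.0075) = +0.031810
Convexity effect: 0.5 × 23.77251 × (-0.0075)² = +0.0006686
ΔP/P ≈ +0.031810 + 0.0006686 = +0.032479 = +3.2479%.

+3.25%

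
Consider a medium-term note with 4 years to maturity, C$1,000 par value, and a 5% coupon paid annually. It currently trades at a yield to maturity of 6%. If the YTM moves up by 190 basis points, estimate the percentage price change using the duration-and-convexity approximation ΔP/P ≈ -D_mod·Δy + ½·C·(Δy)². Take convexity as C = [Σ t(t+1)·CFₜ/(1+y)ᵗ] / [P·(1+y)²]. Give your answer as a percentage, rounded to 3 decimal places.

With y = 0.06:
  t   CF        PV=CF/(1+0.06)^t    t·PV        t(t+1)·PV
  1        50.00        47.1698        47.1698          94.3396
  2        50.00        44.4998        88.9996         266.9989
  3        50.00        41.9810       125.9429         503.7716
  4     1,050.00       831.6983     3,326.7934      16,633.9669
  Σ                    965.3489     3,588.9057      17,499.0771
P = 965.3489; D_Mac = 3.71773 yrs; D_mod = 3.50729 yrs; C = 16.13315.
Duration effect: -3.50729 × (+0.019) = -0.066639
Convexity effect: 0.5 × 16.13315 × (0.019)² = +0.0029120
ΔP/P ≈ -0.066639 + 0.0029120 = -0.063727 = -6.3727%.

-6.373%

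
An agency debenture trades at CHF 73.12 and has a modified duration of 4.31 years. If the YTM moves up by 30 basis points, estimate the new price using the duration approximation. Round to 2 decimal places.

Duration approximation: ΔP/P ≈ -D_mod · Δy = -4.31 × (+0.003) = -0.012930.
New price ≈ 73.12 × (1 - 0.012930) = 72.1745584.

CHF 72.17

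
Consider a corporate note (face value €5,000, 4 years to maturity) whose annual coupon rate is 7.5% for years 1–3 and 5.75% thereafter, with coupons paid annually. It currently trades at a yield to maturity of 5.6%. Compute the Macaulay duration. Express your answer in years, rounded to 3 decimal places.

Periodic yield y = 0.056. Discount each cash flow and weight by its year:
  t   CF        PV=CF/(1+0.056)^t    t·PV
  1       375.00       355.1136       355.1136
  2       375.00       336.2819       672.5637
  3       375.00       318.4487       955.3462
  4     5,287.50     4,252.0142    17,008.0569
  Σ                  5,261.8584    18,991.0804
Price P = Σ PV = 5,261.8584.
Macaulay duration = Σ(t·PV) / P = 18,991.0804 / 5,261.8584 = 3.60920 years.

3.609 years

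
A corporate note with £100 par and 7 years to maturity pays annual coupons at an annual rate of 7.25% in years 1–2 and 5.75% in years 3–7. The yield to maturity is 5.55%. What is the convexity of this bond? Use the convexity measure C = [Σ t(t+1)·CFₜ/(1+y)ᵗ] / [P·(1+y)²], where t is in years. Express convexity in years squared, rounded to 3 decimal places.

With y = 0.0555:
  t   CF        PV=CF/(1+0.0555)^t    t·PV        t(t+1)·PV
  1         7.25         6.8688         6.8688          13.7376
  2         7.25         6.5076        13.0152          39.0457
  3         5.75         4.8898        14.6695          58.6779
  4         5.75         4.6327        18.5308          92.6542
  5         5.75         4.3891        21.9456         131.6734
  6         5.75         4.1583        24.9499         174.6496
  7       105.75        72.4557       507.1901       4,057.5207
  Σ                    103.9021       607.1699       4,567.9589
P = 103.9021.
Convexity = Σ t(t+1)·PV / [P·(1+y)²] = 4,567.9589 / (103.9021 × 1.114080) = 39.46221.

39.462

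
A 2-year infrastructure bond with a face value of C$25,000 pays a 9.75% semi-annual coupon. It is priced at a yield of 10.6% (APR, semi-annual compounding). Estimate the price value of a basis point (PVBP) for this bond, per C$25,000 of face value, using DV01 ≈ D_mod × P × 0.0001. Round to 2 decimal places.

Periodic yield y = 0.053.
  t   CF        PV=CF/(1+0.053)^t    t·PV
  1     1,218.75     1,157.4074     1,157.4074
  2     1,218.75     1,099.1523     2,198.3047
  3     1,218.75     1,043.8294     3,131.4881
  4    26,218.75    21,325.4644    85,301.8577
  Σ                 24,625.8535    91,789.0579
P = 24,625.8535; D_Mac = 3.72735 half-year periods = 1.86367 yrs; D_mod = 1.76987 yrs.
DV01 ≈ 1.76987 × 24,625.8535 × 0.0001 = 4.358455.

C$4.36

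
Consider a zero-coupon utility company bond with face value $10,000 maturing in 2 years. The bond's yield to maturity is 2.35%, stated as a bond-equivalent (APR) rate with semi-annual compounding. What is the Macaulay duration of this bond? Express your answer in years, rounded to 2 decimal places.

2.00 years

A zero-coupon bond has a single cash flow at maturity, so its Macaulay duration equals its maturity: 2 years.
(Equivalently: 4 semi-annual periods ÷ 2 = 2 years.)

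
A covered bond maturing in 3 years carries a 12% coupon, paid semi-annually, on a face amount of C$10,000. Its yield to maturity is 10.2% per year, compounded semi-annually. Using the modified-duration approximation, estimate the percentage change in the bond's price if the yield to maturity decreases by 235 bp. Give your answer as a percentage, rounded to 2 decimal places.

Periodic yield y = 0.051. Modified duration first:
  t   CF        PV=CF/(1+0.051)^t    t·PV
  1       600.00       570.8849       570.8849
  2       600.00       543.1826     1,086.3651
  3       600.00       516.8245     1,550.4735
  4       600.00       491.7455     1,966.9820
  5       600.00       467.8834     2,339.4172
  6    10,600.00     7,864.8342    47,189.0049
  Σ                 10,455.3550    54,703.1276
P = 10,455.3550; D_Mac = 5.23207 half-year periods = 2.61603 yrs; D_mod = 2.61603/(1+0.051) = 2.48909 yrs.
ΔP/P ≈ -D_mod · Δy = -2.48909 × (-0.0235) = +0.058494 = +5.8494%.

+5.85%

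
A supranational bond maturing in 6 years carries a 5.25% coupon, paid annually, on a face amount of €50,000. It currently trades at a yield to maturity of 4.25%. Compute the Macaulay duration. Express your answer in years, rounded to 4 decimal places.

Periodic yield y = 0.0425. Discount each cash flow and weight by its year:
  t   CF        PV=CF/(1+0.0425)^t    t·PV
  1     2,625.00     2,517.9856     2,517.9856
  2     2,625.00     2,415.3339     4,830.6678
  3     2,625.00     2,316.8671     6,950.6012
  4     2,625.00     2,222.4145     8,889.6578
  5     2,625.00     2,131.8124    10,659.0621
  6    52,625.00    40,995.4565   245,972.7391
  Σ                 52,599.8700   279,820.7137
Price P = Σ PV = 52,599.8700.
Macaulay duration = Σ(t·PV) / P = 279,820.7137 / 52,599.8700 = 5.31980 years.

5.3198 years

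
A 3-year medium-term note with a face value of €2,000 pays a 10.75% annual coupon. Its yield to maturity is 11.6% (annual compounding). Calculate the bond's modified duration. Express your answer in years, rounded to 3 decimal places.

Periodic yield y = 0.116. First find Macaulay duration:
  t   CF        PV=CF/(1+0.116)^t    t·PV
  1       215.00       192.6523       192.6523
  2       215.00       172.6275       345.2551
  3     2,215.00     1,593.6067     4,780.8201
  Σ                  1,958.8866     5,318.7275
P = 1,958.8866; Macaulay duration = 5,318.7275 / 1,958.8866 = 2.71518 years.
Modified duration = D_Mac / (1 + y) = 2.71518 / 1.116 = 2.43296 years.

2.433 years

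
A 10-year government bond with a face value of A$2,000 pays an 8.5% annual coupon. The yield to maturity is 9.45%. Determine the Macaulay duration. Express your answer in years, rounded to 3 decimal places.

7.022 years

Periodic yield y = 0.0945. Discount each cash flow and weight by its year:
  t   CF        PV=CF/(1+0.0945)^t    t·PV
  1       170.00       155.3221       155.3221
  2       170.00       141.9114       283.8229
  3       170.00       129.6587       388.9761
  4       170.00       118.4639       473.8554
  5       170.00       108.2356       541.1780
  6       170.00        98.8904       593.3427
  7       170.00        90.3522       632.4651
  8       170.00        82.5511       660.4087
  9       170.00        75.4236       678.8120
  10    2,170.00       879.6341     8,796.3414
  Σ                  1,880.4430    13,204.5243
Price P = Σ PV = 1,880.4430.
Macaulay duration = Σ(t·PV) / P = 13,204.5243 / 1,880.4430 = 7.02203 years.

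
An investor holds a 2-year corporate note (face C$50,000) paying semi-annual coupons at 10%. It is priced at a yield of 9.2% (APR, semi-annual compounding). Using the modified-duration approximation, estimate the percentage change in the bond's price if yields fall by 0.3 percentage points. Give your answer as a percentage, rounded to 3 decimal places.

+0.534%

Periodic yield y = 0.046. Modified duration first:
  t   CF        PV=CF/(1+0.046)^t    t·PV
  1     2,500.00     2,390.0574     2,390.0574
  2     2,500.00     2,284.9497     4,569.8994
  3     2,500.00     2,184.4643     6,553.3930
  4    52,500.00    43,856.3582   175,425.4328
  Σ                 50,715.8295   188,938.7824
P = 50,715.8295; D_Mac = 3.72544 half-year periods = 1.86272 yrs; D_mod = 1.86272/(1+0.046) = 1.78080 yrs.
ΔP/P ≈ -D_mod · Δy = -1.78080 × (-0.003) = +0.005342 = +0.5342%.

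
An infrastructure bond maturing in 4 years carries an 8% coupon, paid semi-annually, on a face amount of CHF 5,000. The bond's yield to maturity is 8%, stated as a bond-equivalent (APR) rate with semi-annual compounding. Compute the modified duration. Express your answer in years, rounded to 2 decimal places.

Periodic yield y = 0.04. First find Macaulay duration:
  t   CF        PV=CF/(1+0.04)^t    t·PV
  1       200.00       192.3077       192.3077
  2       200.00       184.9112       369.8225
  3       200.00       177.7993       533.3978
  4       200.00       170.9608       683.8434
  5       200.00       164.3854       821.9271
  6       200.00       158.0629       948.3774
  7       200.00       151.9836     1,063.8849
  8     5,200.00     3,799.5891    30,396.7125
  Σ                  5,000.0000    35,010.2733
P = 5,000.0000; Macaulay duration = 35,010.2733 / 5,000.0000 = 7.00205 half-year periods = 3.50103 years.
Modified duration = D_Mac / (1 + y) = 3.50103 / 1.04 = 3.36637 years.

3.37 years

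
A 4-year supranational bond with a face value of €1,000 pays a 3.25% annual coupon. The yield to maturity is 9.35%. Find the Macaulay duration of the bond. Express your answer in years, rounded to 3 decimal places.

Periodic yield y = 0.0935. Discount each cash flow and weight by its year:
  t   CF        PV=CF/(1+0.0935)^t    t·PV
  1        32.50        29.7211        29.7211
  2        32.50        27.1798        54.3595
  3        32.50        24.8558        74.5673
  4     1,032.50       722.1292     2,888.5168
  Σ                    803.8858     3,047.1647
Price P = Σ PV = 803.8858.
Macaulay duration = Σ(t·PV) / P = 3,047.1647 / 803.8858 = 3.79054 years.

3.791 years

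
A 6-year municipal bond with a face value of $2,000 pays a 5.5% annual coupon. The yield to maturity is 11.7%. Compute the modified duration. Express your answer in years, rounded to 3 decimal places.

Periodic yield y = 0.117. First find Macaulay duration:
  t   CF        PV=CF/(1+0.117)^t    t·PV
  1       110.00        98.4781        98.4781
  2       110.00        88.1630       176.3260
  3       110.00        78.9284       236.7851
  4       110.00        70.6610       282.6441
  5       110.00        63.2597       316.2983
  6     2,110.00     1,086.3341     6,518.0047
  Σ                  1,485.8242     7,628.5363
P = 1,485.8242; Macaulay duration = 7,628.5363 / 1,485.8242 = 5.13421 years.
Modified duration = D_Mac / (1 + y) = 5.13421 / 1.117 = 4.59643 years.

4.596 years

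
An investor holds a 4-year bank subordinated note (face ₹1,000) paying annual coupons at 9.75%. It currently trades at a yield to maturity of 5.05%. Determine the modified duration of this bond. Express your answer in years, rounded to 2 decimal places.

Periodic yield y = 0.0505. First find Macaulay duration:
  t   CF        PV=CF/(1+0.0505)^t    t·PV
  1        97.50        92.8129        92.8129
  2        97.50        88.3512       176.7024
  3        97.50        84.1040       252.3119
  4     1,097.50       901.1982     3,604.7927
  Σ                  1,166.4663     4,126.6199
P = 1,166.4663; Macaulay duration = 4,126.6199 / 1,166.4663 = 3.53771 years.
Modified duration = D_Mac / (1 + y) = 3.53771 / 1.0505 = 3.36764 years.

3.37 years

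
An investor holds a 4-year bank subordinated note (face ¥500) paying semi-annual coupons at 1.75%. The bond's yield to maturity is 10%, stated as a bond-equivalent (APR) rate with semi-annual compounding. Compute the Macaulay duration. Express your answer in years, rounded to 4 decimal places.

3.8552 years

Periodic yield y = 0.05. Discount each cash flow and weight by its period:
  t   CF        PV=CF/(1+0.05)^t    t·PV
  1        4.375         4.1667         4.1667
  2        4.375         3.9683         7.9365
  3        4.375         3.7793        11.3379
  4        4.375         3.5993        14.3973
  5        4.375         3.4279        17.1396
  6        4.375         3.2647        19.5882
  7        4.375         3.1092        21.7646
  8      504.375       341.3809     2,731.0468
  Σ                    366.6962     2,827.3776
Price P = Σ PV = 366.6962.
Macaulay duration = Σ(t·PV) / P = 2,827.3776 / 366.6962 = 7.71041 half-year periods.
In years: 7.71041 / 2 = 3.85520 years.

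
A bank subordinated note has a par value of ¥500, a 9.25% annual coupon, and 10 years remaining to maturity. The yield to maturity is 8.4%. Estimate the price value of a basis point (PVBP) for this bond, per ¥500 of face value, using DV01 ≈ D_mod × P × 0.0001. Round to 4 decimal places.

Periodic yield y = 0.084.
  t   CF        PV=CF/(1+0.084)^t    t·PV
  1        46.25        42.6661        42.6661
  2        46.25        39.3598        78.7197
  3        46.25        36.3098       108.9294
  4        46.25        33.4961       133.9845
  5        46.25        30.9005       154.5024
  6        46.25        28.5060       171.0359
  7        46.25        26.2970       184.0792
  8        46.25        24.2593       194.0740
  9        46.25        22.3794       201.4145
  10      546.25       243.8365     2,438.3645
  Σ                    528.0104     3,707.7702
P = 528.0104; D_Mac = 7.02215 yrs; D_mod = 6.47800 yrs.
DV01 ≈ 6.47800 × 528.0104 × 0.0001 = 0.342045.

¥0.3420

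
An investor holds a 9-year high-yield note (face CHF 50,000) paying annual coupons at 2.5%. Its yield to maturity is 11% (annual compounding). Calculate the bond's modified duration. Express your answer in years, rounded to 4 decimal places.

Periodic yield y = 0.11. First find Macaulay duration:
  t   CF        PV=CF/(1+0.11)^t    t·PV
  1     1,250.00     1,126.1261     1,126.1261
  2     1,250.00     1,014.5280     2,029.0561
  3     1,250.00       913.9892     2,741.9677
  4     1,250.00       823.4137     3,293.6549
  5     1,250.00       741.8142     3,709.0708
  6     1,250.00       668.3010     4,009.8063
  7     1,250.00       602.0730     4,214.5111
  8     1,250.00       542.4081     4,339.2650
  9    51,250.00    20,034.8945   180,314.0508
  Σ                 26,467.5480   205,777.5087
P = 26,467.5480; Macaulay duration = 205,777.5087 / 26,467.5480 = 7.77471 years.
Modified duration = D_Mac / (1 + y) = 7.77471 / 1.11 = 7.00424 years.

7.0042 years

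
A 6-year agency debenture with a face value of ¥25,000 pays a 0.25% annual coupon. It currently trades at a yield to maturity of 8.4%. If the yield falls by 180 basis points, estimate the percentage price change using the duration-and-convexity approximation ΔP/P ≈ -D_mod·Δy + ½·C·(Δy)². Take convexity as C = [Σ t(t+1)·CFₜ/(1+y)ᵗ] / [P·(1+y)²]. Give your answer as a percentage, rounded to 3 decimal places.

+10.453%

With y = 0.084:
  t   CF        PV=CF/(1+0.084)^t    t·PV        t(t+1)·PV
  1        62.50        57.6568        57.6568         115.3137
  2        62.50        53.1890       106.3779         319.1337
  3        62.50        49.0673       147.2019         588.8076
  4        62.50        45.2650       181.0602         905.3008
  5        62.50        41.7574       208.7871       1,252.7225
  6    25,062.50    15,447.1618    92,682.9711     648,780.7974
  Σ                 15,694.0974    93,384.0549     651,962.0756
P = 15,694.0974; D_Mac = 5.95027 yrs; D_mod = 5.48918 yrs; C = 35.35309.
Duration effect: -5.48918 × (-0.018) = +0.098805
Convexity effect: 0.5 × 35.35309 × (-0.018)² = +0.0057272
ΔP/P ≈ +0.098805 + 0.0057272 = +0.104532 = +10.4532%.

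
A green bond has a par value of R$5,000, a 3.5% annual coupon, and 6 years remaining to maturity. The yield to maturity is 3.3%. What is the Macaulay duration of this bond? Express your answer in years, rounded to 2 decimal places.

Periodic yield y = 0.033. Discount each cash flow and weight by its year:
  t   CF        PV=CF/(1+0.033)^t    t·PV
  1       175.00       169.4095       169.4095
  2       175.00       163.9976       327.9951
  3       175.00       158.7585       476.2756
  4       175.00       153.6869       614.7475
  5       175.00       148.7772       743.8861
  6     5,175.00     4,259.0077    25,554.0462
  Σ                  5,053.6374    27,886.3600
Price P = Σ PV = 5,053.6374.
Macaulay duration = Σ(t·PV) / P = 27,886.3600 / 5,053.6374 = 5.51808 years.

5.52 years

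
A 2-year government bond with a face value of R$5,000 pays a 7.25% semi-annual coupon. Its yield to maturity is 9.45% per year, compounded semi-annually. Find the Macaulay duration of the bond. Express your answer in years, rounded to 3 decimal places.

1.895 years

Periodic yield y = 0.04725. Discount each cash flow and weight by its period:
  t   CF        PV=CF/(1+0.04725)^t    t·PV
  1       181.25       173.0723       173.0723
  2       181.25       165.2636       330.5273
  3       181.25       157.8072       473.4217
  4     5,181.25     4,307.5772    17,230.3089
  Σ                  4,803.7204    18,207.3302
Price P = Σ PV = 4,803.7204.
Macaulay duration = Σ(t·PV) / P = 18,207.3302 / 4,803.7204 = 3.79026 half-year periods.
In years: 3.79026 / 2 = 1.89513 years.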